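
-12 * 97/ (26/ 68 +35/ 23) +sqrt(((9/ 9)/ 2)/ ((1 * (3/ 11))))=-910248/ 1489 +sqrt(66)/ 6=-609.96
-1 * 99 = -99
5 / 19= 0.26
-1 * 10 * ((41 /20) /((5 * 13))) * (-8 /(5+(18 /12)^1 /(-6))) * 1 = 656 /1235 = 0.53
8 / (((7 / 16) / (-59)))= -7552 / 7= -1078.86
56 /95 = 0.59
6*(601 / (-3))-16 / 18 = -10826 / 9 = -1202.89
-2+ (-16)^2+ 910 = 1164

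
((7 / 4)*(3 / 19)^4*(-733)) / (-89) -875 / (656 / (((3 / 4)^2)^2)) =-804599565651 / 1947817283584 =-0.41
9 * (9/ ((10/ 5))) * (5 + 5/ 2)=1215/ 4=303.75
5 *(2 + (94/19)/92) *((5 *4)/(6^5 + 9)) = 17950/680409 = 0.03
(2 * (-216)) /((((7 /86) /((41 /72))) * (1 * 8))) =-5289 /14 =-377.79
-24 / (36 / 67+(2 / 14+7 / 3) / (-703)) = -2967363 / 65998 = -44.96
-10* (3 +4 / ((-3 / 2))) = -10 / 3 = -3.33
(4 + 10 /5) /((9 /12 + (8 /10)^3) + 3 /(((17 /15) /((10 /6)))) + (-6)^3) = -51000 /1787773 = -0.03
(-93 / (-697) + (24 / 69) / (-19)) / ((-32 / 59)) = -2068835 / 9746848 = -0.21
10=10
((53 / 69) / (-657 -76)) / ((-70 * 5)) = 0.00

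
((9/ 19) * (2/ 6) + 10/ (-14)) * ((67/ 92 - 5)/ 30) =4847/ 61180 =0.08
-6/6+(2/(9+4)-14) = -193/13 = -14.85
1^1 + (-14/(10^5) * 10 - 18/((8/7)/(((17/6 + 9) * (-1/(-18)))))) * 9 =-922001/10000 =-92.20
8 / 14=0.57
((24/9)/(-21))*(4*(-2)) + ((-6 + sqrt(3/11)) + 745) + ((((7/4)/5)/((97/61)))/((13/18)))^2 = sqrt(33)/11 + 7414233538987/10017762300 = 740.63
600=600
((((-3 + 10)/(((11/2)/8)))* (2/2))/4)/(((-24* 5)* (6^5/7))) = -49/2566080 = -0.00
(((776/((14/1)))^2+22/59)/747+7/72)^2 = 5291844190873969/298481460411456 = 17.73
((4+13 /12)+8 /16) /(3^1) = 1.86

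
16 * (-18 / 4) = -72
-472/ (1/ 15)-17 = -7097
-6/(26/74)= -222/13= -17.08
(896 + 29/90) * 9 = 80669/10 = 8066.90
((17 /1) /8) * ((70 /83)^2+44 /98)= 3329093 /1350244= 2.47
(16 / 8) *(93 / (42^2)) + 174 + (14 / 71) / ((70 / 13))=18175207 / 104370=174.14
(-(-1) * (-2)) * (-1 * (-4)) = -8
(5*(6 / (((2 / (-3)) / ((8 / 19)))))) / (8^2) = -45 / 152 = -0.30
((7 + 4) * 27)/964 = 297/964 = 0.31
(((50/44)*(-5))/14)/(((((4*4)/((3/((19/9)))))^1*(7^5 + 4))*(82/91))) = -43875/18438842752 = -0.00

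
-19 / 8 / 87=-0.03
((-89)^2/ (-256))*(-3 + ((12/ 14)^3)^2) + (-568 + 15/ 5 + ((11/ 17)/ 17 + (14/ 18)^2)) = -341098493446253/ 705035632896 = -483.80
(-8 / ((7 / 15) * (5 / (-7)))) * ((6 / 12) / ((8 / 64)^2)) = 768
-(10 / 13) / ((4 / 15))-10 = -335 / 26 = -12.88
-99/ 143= -9/ 13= -0.69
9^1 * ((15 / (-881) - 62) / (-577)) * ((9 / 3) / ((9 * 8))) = 163911 / 4066696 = 0.04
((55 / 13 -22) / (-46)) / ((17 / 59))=13629 / 10166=1.34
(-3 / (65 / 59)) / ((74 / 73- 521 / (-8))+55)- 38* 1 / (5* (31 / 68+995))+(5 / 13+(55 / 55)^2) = 32432187094 / 23943998975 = 1.35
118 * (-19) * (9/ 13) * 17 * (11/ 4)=-1886643/ 26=-72563.19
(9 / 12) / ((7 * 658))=3 / 18424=0.00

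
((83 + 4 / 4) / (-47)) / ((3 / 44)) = -1232 / 47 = -26.21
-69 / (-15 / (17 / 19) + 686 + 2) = -1173 / 11411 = -0.10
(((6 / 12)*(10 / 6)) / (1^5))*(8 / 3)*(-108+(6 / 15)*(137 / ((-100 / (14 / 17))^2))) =-390136574 / 1625625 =-239.99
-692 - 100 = -792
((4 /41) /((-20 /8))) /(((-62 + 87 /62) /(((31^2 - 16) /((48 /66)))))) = 128898 /154037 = 0.84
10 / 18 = 5 / 9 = 0.56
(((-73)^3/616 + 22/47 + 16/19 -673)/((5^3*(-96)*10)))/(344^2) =143376137/1562285125632000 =0.00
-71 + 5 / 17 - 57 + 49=-1338 / 17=-78.71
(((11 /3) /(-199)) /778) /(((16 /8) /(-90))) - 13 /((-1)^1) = 13.00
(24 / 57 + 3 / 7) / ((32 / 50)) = 2825 / 2128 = 1.33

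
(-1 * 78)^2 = 6084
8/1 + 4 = 12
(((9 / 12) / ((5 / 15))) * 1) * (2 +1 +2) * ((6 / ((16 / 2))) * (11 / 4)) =1485 / 64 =23.20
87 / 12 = 29 / 4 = 7.25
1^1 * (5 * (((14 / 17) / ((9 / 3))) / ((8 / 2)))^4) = 12005 / 108243216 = 0.00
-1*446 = -446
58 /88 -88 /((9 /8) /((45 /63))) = -153053 /2772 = -55.21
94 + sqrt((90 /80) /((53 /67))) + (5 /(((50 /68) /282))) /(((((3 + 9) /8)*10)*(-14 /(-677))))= 3*sqrt(7102) /212 + 1098296 /175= 6277.17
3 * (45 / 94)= 1.44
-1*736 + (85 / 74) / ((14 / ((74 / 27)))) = -278123 / 378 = -735.78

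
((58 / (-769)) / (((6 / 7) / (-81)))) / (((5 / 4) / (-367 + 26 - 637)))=-21441672 / 3845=-5576.51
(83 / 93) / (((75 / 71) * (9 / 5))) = 5893 / 12555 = 0.47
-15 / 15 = -1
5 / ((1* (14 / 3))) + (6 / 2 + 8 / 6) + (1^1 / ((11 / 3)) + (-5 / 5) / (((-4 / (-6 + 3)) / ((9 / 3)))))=3167 / 924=3.43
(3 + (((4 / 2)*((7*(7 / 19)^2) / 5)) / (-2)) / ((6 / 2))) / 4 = 0.73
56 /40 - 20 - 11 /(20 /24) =-159 /5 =-31.80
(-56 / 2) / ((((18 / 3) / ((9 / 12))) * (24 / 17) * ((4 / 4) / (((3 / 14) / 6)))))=-17 / 192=-0.09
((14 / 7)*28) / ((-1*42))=-1.33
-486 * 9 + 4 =-4370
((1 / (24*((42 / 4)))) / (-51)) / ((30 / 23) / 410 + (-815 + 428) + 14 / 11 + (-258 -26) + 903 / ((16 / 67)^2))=-663872 / 129384959530239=-0.00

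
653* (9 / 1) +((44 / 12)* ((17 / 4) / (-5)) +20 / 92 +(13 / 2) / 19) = 154027891 / 26220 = 5874.44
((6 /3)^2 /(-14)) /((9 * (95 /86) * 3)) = -172 /17955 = -0.01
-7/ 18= -0.39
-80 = -80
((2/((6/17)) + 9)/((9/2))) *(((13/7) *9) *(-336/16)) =-1144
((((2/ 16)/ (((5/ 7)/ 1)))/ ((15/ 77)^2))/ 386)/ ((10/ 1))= 41503/ 34740000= 0.00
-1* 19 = -19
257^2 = 66049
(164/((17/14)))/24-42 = -1855/51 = -36.37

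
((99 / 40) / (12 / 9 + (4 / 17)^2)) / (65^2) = 85833 / 203476000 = 0.00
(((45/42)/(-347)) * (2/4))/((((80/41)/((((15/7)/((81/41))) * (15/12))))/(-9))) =0.01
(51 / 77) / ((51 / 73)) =73 / 77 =0.95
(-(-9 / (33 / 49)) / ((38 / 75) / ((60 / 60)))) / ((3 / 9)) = 33075 / 418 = 79.13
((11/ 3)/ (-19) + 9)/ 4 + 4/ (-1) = -205/ 114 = -1.80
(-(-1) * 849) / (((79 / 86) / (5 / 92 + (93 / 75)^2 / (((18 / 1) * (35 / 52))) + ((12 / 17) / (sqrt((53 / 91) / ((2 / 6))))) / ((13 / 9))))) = 39951885703 / 238481250 + 2628504 * sqrt(14469) / 925327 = 509.22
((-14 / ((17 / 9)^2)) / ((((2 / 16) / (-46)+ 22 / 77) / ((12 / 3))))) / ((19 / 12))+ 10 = -412294 / 16473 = -25.03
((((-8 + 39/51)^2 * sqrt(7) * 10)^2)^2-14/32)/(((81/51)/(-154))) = -31626248524449976068819301/88633153368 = -356821881233758.25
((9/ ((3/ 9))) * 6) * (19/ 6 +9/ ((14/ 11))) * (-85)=-986850/ 7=-140978.57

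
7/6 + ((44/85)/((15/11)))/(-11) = 2887/2550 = 1.13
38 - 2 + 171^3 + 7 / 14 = 10000495 / 2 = 5000247.50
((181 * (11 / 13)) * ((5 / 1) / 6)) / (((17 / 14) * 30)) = 13937 / 3978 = 3.50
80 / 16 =5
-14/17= -0.82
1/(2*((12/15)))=5/8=0.62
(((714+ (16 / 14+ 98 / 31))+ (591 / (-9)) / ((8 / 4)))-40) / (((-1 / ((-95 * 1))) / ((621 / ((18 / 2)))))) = 1836280555 / 434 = 4231061.19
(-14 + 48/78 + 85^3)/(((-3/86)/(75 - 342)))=61105333954/13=4700410304.15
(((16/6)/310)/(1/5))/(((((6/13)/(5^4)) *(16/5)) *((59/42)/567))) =7346.48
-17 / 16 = -1.06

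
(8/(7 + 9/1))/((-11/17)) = -17/22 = -0.77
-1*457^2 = -208849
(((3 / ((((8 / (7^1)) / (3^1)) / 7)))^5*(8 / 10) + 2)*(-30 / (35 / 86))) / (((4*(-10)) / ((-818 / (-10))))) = 880047204613044081 / 14336000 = 61387221303.92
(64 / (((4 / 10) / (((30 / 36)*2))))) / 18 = 400 / 27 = 14.81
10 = 10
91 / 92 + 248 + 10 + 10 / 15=71665 / 276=259.66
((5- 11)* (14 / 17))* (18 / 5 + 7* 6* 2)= -36792 / 85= -432.85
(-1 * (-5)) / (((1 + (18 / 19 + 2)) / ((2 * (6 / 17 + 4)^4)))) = 1139489888 / 1252815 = 909.54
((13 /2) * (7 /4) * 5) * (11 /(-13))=-385 /8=-48.12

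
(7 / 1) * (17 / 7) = 17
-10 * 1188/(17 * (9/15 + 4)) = -59400/391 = -151.92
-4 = -4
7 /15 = 0.47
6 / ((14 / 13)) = 39 / 7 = 5.57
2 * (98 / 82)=98 / 41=2.39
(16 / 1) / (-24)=-2 / 3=-0.67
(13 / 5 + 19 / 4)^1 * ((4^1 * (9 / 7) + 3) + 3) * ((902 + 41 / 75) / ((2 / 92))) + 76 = 425041289 / 125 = 3400330.31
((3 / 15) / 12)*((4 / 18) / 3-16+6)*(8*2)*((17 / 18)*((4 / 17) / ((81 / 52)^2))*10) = -11594752 / 4782969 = -2.42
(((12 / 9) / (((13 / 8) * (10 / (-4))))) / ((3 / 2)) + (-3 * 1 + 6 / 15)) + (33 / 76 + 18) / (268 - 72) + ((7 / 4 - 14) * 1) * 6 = -664234679 / 8714160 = -76.22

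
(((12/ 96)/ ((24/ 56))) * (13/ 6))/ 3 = 91/ 432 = 0.21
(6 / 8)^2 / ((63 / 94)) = 47 / 56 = 0.84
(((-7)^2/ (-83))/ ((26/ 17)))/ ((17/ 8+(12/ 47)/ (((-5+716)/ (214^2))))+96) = -0.00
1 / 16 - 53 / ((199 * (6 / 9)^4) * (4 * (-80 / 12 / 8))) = 14869 / 31840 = 0.47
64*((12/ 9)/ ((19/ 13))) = 3328/ 57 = 58.39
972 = 972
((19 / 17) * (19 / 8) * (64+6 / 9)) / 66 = 35017 / 13464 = 2.60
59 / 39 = 1.51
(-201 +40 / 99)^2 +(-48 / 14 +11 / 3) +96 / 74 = 102148286710 / 2538459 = 40240.27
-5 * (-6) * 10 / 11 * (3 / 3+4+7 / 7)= 163.64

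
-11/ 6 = -1.83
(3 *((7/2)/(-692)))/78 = -0.00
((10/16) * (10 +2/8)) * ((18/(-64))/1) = -1845/1024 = -1.80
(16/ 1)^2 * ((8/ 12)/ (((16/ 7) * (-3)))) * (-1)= 224/ 9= 24.89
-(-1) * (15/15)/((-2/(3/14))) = -3/28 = -0.11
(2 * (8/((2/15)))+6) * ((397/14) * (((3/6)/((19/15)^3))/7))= 12058875/96026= 125.58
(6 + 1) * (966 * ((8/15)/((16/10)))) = 2254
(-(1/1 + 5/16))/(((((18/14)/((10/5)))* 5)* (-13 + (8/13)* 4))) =637/16440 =0.04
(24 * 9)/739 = 216/739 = 0.29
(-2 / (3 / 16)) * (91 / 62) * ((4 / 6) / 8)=-364 / 279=-1.30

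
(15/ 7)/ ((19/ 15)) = 225/ 133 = 1.69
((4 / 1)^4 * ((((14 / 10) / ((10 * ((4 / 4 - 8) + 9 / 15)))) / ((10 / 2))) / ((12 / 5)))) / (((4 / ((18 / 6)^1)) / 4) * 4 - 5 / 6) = -14 / 15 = -0.93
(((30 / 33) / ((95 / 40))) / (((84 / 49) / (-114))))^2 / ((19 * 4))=19600 / 2299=8.53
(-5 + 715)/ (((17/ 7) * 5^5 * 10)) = 497/ 53125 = 0.01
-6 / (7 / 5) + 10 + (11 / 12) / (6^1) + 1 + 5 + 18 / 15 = 13.07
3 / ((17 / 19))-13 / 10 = 349 / 170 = 2.05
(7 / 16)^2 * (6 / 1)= 147 / 128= 1.15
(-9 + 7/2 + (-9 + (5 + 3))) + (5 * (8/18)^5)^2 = -45275768413/6973568802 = -6.49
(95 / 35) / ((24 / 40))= 95 / 21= 4.52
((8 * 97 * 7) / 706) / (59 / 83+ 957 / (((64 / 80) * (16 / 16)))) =901712 / 140279023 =0.01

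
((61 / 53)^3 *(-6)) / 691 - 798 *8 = -656749022574 / 102874007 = -6384.01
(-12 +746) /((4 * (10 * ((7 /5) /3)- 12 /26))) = 14313 /328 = 43.64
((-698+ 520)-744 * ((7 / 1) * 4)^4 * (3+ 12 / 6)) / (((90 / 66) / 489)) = -4099731252914 / 5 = -819946250582.80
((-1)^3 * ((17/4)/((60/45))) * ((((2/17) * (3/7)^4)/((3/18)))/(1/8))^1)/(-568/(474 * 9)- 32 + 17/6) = 6219828/300108193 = 0.02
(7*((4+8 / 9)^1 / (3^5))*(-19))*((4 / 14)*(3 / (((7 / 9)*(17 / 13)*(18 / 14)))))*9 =-21736 / 1377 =-15.79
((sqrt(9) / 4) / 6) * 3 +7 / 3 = 65 / 24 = 2.71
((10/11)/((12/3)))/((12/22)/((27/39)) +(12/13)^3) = 0.14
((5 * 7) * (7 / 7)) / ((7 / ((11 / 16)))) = 55 / 16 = 3.44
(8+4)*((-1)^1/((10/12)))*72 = -5184/5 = -1036.80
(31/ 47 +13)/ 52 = 321/ 1222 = 0.26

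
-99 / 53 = -1.87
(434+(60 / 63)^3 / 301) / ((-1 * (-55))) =1209809474 / 153315855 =7.89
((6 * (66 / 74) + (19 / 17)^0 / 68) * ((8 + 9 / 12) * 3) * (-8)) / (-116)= 1417605 / 145928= 9.71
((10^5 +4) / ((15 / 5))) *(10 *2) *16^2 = 512020480 / 3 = 170673493.33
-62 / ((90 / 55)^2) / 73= -3751 / 11826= -0.32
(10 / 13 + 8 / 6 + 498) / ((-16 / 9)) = -3657 / 13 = -281.31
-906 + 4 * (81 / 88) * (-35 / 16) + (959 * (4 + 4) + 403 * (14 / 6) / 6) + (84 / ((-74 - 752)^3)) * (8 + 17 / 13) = 2865840318116995 / 414458108064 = 6914.67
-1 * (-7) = 7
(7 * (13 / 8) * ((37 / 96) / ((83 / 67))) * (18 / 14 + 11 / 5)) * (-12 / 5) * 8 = -236.85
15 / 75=1 / 5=0.20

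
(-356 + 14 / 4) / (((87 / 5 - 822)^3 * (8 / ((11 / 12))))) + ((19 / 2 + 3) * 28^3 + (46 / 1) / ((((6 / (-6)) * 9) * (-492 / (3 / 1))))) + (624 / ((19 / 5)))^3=5510486467827261810453887 / 1171857304051428672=4702352.79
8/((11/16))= 128/11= 11.64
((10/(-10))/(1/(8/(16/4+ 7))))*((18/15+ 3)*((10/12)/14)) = -2/11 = -0.18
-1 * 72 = -72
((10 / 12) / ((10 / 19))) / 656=19 / 7872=0.00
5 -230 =-225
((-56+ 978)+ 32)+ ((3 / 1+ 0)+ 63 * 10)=1587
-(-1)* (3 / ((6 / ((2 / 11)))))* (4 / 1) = 4 / 11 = 0.36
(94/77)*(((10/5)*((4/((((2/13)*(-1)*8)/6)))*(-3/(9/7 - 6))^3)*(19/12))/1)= -568841/29282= -19.43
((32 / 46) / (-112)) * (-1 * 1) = 1 / 161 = 0.01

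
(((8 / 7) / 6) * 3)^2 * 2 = 32 / 49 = 0.65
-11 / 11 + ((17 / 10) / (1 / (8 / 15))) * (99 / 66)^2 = 26 / 25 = 1.04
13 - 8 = 5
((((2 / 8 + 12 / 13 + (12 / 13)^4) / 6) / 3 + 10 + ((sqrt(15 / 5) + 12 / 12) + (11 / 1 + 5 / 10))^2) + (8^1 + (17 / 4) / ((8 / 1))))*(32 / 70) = 80*sqrt(3) / 7 + 292643921 / 3598686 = 101.11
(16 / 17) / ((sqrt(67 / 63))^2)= 1008 / 1139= 0.88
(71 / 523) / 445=71 / 232735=0.00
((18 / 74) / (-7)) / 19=-9 / 4921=-0.00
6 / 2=3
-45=-45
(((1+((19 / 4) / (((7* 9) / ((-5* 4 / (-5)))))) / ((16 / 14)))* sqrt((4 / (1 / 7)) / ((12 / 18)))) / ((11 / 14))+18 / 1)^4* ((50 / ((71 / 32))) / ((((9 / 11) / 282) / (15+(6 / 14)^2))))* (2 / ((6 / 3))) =1370837085612800* sqrt(42) / 231957+130600324356461459600 / 3375670221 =76989082752.16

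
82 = 82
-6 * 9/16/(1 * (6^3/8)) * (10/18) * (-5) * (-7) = -175/72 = -2.43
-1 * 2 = -2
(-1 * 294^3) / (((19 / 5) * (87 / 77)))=-3261230280 / 551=-5918748.24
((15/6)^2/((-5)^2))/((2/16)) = 2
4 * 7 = 28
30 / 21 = 10 / 7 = 1.43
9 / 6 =3 / 2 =1.50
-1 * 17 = -17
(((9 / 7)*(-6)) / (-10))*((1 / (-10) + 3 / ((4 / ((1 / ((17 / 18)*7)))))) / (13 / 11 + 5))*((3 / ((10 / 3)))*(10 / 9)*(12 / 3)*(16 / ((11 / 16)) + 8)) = 74304 / 354025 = 0.21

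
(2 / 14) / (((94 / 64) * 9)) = 32 / 2961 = 0.01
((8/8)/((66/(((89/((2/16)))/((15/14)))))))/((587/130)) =129584/58113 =2.23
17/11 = 1.55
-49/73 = -0.67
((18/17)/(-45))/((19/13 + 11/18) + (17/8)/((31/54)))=-29016/7120705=-0.00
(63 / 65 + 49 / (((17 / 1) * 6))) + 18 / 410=81197 / 54366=1.49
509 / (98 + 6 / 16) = 4072 / 787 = 5.17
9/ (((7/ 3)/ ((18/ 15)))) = 162/ 35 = 4.63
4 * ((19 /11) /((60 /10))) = 38 /33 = 1.15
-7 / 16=-0.44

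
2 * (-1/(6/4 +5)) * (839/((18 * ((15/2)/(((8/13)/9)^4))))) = -13746176/328867205355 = -0.00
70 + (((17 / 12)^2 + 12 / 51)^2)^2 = 95.28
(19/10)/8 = 19/80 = 0.24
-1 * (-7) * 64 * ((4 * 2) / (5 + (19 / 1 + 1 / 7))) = 25088 / 169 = 148.45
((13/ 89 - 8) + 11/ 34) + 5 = -7657/ 3026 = -2.53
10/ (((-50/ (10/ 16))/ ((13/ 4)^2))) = -169/ 128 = -1.32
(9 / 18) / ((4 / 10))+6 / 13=89 / 52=1.71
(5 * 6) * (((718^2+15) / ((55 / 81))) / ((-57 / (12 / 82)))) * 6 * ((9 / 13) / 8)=-3382451379 / 111397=-30363.94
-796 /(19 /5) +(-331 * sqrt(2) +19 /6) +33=-331 * sqrt(2) - 19757 /114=-641.41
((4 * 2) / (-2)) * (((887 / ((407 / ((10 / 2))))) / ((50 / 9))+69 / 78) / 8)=-1.42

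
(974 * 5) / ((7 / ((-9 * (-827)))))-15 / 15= 36247403 / 7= 5178200.43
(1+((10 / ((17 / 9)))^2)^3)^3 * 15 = 2251726315697618425130749717919865135 / 14063084452067724991009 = 160116105636167.35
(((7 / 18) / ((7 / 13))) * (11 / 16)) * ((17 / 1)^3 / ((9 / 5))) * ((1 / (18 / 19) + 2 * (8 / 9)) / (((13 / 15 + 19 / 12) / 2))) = 298587575 / 95256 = 3134.58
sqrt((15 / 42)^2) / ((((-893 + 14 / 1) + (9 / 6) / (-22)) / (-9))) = 330 / 90251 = 0.00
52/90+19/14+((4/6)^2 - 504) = -316021/630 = -501.62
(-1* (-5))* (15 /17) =75 /17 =4.41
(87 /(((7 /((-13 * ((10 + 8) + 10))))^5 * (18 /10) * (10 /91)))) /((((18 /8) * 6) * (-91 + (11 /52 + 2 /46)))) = 1200016694775808 /8791011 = 136504970.22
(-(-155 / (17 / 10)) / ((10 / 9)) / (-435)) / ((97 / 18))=-1674 / 47821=-0.04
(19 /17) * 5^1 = 95 /17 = 5.59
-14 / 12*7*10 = -245 / 3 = -81.67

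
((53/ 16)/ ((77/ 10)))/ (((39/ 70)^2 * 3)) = 46375/ 100386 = 0.46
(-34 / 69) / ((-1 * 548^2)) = 17 / 10360488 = 0.00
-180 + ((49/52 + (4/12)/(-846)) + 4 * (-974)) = -268904933/65988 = -4075.06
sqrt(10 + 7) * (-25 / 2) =-25 * sqrt(17) / 2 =-51.54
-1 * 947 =-947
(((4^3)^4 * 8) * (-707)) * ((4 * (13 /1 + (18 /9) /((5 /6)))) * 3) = -17536029347020.80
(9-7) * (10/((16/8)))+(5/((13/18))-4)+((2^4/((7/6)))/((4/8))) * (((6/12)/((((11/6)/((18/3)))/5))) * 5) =1136136/1001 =1135.00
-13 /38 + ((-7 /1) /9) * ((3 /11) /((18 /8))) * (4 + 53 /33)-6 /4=-441455 /186219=-2.37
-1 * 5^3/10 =-25/2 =-12.50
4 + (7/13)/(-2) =97/26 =3.73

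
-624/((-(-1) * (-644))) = 0.97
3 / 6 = 1 / 2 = 0.50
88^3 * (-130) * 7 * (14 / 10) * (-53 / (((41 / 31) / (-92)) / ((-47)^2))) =-289893548995162112 / 41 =-7070574365735661.27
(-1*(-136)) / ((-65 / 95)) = -2584 / 13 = -198.77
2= 2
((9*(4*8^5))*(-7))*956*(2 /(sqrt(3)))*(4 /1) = -21051211776*sqrt(3) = -36461768356.92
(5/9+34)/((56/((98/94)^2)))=106673/159048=0.67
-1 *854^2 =-729316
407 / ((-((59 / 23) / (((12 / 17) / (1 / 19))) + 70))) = -2134308 / 368083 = -5.80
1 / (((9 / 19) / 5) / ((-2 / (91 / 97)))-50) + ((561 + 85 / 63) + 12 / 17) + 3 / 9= 556497400561 / 987803649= 563.37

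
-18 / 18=-1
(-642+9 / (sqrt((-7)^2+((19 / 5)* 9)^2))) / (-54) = 107 / 9 - 5* sqrt(30466) / 182796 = 11.88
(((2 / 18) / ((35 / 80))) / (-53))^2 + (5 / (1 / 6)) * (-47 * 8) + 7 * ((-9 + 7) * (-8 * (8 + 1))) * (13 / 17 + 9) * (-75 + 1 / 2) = -141119652741664 / 189531657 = -744570.35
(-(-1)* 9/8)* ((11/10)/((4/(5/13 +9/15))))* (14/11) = 126/325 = 0.39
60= 60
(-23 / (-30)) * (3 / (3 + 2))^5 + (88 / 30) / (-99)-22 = -18537199 / 843750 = -21.97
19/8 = 2.38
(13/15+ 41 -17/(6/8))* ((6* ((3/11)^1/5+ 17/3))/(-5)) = -181248/1375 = -131.82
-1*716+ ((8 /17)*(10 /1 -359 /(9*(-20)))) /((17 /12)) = -181564 /255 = -712.02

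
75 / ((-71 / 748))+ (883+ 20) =8013 / 71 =112.86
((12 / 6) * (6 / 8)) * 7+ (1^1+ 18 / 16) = 101 / 8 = 12.62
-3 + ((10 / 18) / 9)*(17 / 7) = -1616 / 567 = -2.85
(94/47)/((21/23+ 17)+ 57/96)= 1472/13621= 0.11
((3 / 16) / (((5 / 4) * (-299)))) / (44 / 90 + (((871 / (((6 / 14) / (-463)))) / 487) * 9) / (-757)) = -0.00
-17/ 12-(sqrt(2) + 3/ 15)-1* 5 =-8.03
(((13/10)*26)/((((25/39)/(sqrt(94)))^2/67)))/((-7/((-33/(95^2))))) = 53423521866/197421875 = 270.61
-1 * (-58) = 58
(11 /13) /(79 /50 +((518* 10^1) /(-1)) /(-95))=10450 /692913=0.02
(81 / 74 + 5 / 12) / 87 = 671 / 38628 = 0.02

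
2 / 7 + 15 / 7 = 17 / 7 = 2.43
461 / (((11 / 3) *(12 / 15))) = 6915 / 44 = 157.16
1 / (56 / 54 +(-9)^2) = 27 / 2215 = 0.01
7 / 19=0.37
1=1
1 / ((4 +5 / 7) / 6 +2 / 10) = 70 / 69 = 1.01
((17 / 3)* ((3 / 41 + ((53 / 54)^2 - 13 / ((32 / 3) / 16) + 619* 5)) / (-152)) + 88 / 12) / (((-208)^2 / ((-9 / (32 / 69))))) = 134621701373 / 2795433099264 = 0.05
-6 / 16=-3 / 8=-0.38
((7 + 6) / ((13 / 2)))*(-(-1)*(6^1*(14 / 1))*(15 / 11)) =2520 / 11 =229.09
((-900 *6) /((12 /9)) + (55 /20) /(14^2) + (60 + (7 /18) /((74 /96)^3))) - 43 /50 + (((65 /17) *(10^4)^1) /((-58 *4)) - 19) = -2042867666227949 /489449808400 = -4173.80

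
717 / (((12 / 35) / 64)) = 133840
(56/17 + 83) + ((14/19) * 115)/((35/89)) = 97471/323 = 301.77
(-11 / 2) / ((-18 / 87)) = 26.58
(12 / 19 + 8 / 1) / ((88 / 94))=1927 / 209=9.22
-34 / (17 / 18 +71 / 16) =-4896 / 775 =-6.32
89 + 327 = 416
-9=-9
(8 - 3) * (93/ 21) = 155/ 7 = 22.14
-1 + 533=532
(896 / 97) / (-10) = -448 / 485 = -0.92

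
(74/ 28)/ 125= 37/ 1750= 0.02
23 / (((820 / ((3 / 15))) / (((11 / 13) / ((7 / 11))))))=2783 / 373100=0.01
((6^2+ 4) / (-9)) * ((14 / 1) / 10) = -6.22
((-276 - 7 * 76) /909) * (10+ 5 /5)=-88 /9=-9.78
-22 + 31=9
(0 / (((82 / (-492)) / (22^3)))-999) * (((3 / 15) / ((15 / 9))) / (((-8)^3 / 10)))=2997 / 1280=2.34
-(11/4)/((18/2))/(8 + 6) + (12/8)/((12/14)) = 871/504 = 1.73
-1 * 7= -7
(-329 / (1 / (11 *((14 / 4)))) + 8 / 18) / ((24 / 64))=-911956 / 27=-33776.15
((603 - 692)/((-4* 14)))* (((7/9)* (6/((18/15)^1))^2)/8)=2225/576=3.86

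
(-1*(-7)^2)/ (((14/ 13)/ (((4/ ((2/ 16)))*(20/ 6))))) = -14560/ 3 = -4853.33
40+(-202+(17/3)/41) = -19909/123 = -161.86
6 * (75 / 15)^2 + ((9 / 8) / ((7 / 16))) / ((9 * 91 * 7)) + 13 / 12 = 8084191 / 53508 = 151.08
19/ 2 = 9.50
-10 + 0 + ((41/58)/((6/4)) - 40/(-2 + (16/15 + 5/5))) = -53029/87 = -609.53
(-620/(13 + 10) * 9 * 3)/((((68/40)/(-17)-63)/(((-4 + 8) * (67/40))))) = 1121580/14513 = 77.28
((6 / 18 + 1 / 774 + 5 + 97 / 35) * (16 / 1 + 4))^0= 1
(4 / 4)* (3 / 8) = 3 / 8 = 0.38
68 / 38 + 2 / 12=223 / 114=1.96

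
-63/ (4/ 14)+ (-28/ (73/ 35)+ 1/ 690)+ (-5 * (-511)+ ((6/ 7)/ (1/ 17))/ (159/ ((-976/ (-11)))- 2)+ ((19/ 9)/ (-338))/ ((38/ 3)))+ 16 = 54845097267869/ 24192610260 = 2267.02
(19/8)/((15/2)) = 0.32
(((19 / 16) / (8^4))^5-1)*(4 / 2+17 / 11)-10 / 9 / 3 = -1405980728211813727575950441 / 359050968425544864887734272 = -3.92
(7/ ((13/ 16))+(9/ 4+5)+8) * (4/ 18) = 1241/ 234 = 5.30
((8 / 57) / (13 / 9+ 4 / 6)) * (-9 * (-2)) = 432 / 361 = 1.20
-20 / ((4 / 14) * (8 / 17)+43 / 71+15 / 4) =-675920 / 151747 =-4.45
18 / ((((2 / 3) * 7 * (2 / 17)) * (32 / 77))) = 5049 / 64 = 78.89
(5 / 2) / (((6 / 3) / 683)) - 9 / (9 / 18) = 3343 / 4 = 835.75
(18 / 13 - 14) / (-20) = 41 / 65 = 0.63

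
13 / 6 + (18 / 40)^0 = 19 / 6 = 3.17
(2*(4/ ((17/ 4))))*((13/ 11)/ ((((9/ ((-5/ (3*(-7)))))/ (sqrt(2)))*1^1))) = 2080*sqrt(2)/ 35343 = 0.08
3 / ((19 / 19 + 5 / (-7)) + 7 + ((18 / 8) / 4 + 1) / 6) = 2016 / 5071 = 0.40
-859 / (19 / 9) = -7731 / 19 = -406.89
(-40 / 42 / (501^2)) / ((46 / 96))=-320 / 40411161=-0.00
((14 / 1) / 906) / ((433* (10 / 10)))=7 / 196149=0.00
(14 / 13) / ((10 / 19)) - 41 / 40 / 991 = 1053891 / 515320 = 2.05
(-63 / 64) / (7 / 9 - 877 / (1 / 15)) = 567 / 7576832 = 0.00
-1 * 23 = -23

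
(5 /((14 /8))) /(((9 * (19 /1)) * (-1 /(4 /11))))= -0.01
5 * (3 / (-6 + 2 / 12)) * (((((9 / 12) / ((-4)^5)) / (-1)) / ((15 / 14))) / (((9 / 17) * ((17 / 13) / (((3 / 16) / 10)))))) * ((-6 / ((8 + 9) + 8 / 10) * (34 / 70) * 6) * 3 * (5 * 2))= 0.00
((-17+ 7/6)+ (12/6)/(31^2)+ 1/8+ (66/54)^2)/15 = -1770095/1868184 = -0.95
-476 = -476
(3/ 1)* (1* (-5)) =-15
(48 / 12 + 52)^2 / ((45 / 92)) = 288512 / 45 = 6411.38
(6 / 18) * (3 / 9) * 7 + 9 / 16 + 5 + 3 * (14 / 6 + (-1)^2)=2353 / 144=16.34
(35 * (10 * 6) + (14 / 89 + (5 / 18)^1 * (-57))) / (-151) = -1113029 / 80634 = -13.80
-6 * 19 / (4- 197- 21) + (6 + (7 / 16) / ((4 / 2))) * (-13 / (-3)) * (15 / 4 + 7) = 11924675 / 41088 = 290.22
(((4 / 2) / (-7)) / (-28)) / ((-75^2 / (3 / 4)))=-1 / 735000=-0.00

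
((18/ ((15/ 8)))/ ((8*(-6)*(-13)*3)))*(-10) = -2/ 39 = -0.05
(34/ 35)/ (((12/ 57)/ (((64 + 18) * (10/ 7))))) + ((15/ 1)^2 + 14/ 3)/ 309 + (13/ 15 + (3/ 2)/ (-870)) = 2856566269/ 5269068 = 542.14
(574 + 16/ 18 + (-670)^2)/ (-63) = -4045274/ 567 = -7134.52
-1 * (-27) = 27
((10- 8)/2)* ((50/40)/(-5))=-1/4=-0.25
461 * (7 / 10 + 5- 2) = 1705.70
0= 0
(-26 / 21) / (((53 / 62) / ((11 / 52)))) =-341 / 1113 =-0.31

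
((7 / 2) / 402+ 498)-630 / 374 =74621353 / 150348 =496.32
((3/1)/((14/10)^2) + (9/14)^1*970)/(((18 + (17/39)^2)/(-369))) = -17191056870/1355683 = -12680.74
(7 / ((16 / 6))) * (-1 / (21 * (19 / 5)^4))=-625 / 1042568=-0.00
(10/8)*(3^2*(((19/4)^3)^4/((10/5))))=99599171357977245/134217728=742071653.59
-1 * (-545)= 545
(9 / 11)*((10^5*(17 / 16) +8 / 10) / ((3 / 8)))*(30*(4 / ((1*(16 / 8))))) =153001152 / 11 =13909195.64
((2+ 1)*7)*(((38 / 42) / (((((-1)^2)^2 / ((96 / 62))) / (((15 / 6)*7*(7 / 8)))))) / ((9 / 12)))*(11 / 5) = 40964 / 31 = 1321.42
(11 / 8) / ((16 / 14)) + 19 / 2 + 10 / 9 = 6805 / 576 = 11.81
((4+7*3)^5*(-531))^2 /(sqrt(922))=26889896392822265625*sqrt(922) /922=885571575426013667.45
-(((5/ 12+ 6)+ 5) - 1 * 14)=31/ 12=2.58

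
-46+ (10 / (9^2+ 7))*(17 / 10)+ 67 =1865 / 88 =21.19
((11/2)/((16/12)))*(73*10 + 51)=25773/8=3221.62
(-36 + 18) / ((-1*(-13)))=-18 / 13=-1.38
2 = 2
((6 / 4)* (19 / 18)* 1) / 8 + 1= 1.20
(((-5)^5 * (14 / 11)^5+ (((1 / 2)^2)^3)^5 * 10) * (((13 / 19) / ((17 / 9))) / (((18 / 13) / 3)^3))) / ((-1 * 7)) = 25771131296681103511945 / 4691860641093255168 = 5492.73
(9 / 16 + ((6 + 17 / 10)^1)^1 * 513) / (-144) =-35117 / 1280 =-27.44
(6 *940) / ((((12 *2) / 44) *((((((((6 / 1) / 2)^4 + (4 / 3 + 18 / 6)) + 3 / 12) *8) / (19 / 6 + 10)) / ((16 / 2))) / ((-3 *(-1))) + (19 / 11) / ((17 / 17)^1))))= 682440 / 257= 2655.41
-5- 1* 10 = -15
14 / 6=7 / 3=2.33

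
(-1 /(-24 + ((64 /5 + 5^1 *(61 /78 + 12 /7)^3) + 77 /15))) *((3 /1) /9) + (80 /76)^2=23248498506040 /21070155415363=1.10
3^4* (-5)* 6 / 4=-1215 / 2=-607.50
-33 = -33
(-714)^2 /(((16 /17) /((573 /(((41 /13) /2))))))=16139249217 /82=196820112.40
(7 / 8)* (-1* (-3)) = 21 / 8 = 2.62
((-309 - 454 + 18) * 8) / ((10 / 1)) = -596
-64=-64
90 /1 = 90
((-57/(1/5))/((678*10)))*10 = -95/226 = -0.42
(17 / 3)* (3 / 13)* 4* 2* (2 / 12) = 68 / 39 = 1.74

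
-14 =-14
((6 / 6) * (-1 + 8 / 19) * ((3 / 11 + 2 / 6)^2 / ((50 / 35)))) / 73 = -280 / 137313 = -0.00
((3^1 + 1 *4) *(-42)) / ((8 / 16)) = -588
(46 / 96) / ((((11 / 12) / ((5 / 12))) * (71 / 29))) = 3335 / 37488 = 0.09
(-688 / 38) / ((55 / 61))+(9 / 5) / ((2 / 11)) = -21277 / 2090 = -10.18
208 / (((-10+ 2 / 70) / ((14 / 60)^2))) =-17836 / 15705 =-1.14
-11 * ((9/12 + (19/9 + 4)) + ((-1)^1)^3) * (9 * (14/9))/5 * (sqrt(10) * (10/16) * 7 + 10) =-113729 * sqrt(10)/144 - 16247/9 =-4302.74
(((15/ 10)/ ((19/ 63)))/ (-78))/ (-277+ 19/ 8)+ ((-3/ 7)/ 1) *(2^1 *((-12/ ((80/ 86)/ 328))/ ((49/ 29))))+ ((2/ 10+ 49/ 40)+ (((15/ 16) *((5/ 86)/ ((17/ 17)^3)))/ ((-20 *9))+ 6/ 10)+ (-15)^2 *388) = 274912001857730743/ 3073412194944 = 89448.46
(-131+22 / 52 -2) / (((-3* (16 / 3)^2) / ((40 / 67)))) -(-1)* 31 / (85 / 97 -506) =181982129 / 210099136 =0.87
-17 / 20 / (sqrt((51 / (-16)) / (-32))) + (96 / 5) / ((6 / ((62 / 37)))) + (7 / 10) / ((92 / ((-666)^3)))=-9563820767 / 4255 - 4 * sqrt(102) / 15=-2247669.15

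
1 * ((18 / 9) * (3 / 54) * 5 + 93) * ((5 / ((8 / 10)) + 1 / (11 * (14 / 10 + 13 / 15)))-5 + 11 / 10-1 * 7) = -2419487 / 5610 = -431.28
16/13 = 1.23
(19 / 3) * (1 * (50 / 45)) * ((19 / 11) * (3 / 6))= 1805 / 297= 6.08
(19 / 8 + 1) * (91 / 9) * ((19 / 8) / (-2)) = -5187 / 128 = -40.52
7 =7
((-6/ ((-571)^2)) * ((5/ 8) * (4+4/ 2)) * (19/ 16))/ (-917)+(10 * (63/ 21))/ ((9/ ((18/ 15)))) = 38269389271/ 9567347104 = 4.00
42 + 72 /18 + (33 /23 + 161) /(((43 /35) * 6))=201862 /2967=68.04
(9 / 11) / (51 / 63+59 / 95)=17955 / 31394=0.57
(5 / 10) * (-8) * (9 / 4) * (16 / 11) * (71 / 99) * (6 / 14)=-3408 / 847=-4.02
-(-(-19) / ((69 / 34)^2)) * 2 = -43928 / 4761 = -9.23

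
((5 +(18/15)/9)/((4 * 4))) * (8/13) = 0.20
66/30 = 11/5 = 2.20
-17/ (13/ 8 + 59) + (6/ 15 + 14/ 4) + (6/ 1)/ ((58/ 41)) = 221129/ 28130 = 7.86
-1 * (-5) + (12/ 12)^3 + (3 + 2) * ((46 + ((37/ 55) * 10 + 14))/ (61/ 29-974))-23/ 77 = 2325641/ 434049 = 5.36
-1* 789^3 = -491169069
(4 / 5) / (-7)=-4 / 35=-0.11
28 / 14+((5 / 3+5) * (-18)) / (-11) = 142 / 11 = 12.91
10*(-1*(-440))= 4400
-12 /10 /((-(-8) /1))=-3 /20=-0.15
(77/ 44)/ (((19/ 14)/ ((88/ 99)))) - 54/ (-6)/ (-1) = -1343/ 171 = -7.85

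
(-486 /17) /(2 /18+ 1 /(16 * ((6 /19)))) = -139968 /1513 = -92.51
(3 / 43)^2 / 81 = 1 / 16641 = 0.00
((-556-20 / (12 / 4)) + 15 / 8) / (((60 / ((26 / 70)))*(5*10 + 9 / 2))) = -174967 / 2746800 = -0.06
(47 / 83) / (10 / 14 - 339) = -329 / 196544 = -0.00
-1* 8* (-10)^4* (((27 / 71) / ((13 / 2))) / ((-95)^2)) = -172800 / 333203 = -0.52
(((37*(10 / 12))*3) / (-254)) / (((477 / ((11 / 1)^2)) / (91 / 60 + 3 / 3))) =-676027 / 2907792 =-0.23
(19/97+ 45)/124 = 1096/3007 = 0.36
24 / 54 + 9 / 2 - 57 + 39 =-235 / 18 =-13.06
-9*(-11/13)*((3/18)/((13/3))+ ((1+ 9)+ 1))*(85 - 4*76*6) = -146184.04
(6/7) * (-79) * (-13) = 6162/7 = 880.29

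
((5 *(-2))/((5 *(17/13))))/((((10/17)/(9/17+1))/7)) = -2366/85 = -27.84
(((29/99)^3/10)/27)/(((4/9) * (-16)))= -24389/1862974080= -0.00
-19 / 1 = -19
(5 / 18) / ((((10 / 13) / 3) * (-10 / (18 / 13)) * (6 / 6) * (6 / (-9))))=9 / 40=0.22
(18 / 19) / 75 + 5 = 2381 / 475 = 5.01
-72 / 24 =-3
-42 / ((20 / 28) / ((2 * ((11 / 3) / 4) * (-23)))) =2479.40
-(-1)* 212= 212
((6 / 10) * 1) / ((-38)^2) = 3 / 7220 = 0.00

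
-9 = -9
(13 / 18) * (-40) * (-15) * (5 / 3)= 6500 / 9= 722.22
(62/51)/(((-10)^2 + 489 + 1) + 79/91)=0.00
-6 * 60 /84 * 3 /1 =-90 /7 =-12.86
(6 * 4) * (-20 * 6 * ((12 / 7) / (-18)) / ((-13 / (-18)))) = 34560 / 91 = 379.78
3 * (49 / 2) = 147 / 2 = 73.50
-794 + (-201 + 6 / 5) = -4969 / 5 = -993.80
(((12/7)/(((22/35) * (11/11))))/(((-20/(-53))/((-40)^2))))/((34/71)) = 4515600/187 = 24147.59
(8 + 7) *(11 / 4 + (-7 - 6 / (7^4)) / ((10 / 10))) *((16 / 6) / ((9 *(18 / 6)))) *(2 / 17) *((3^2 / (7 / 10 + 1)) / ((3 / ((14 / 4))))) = -4084100 / 892143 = -4.58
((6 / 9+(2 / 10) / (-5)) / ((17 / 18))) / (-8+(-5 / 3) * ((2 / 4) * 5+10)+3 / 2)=-423 / 17425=-0.02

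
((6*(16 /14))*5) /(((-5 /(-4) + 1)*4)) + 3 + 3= 9.81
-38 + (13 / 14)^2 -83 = -120.14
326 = 326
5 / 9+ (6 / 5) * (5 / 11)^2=875 / 1089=0.80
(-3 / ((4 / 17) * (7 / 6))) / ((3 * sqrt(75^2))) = -17 / 350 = -0.05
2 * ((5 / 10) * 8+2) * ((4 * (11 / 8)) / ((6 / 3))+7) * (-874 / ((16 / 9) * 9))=-51129 / 8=-6391.12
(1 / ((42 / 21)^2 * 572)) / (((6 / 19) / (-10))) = -95 / 6864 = -0.01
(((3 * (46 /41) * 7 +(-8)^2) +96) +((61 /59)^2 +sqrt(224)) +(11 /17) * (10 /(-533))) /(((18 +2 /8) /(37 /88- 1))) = -239305167 /40818206- 102 * sqrt(14) /803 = -6.34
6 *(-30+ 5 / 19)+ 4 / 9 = -30434 / 171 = -177.98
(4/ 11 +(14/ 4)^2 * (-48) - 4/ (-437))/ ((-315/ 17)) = 31.71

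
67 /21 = 3.19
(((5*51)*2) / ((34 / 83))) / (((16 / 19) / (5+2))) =165585 / 16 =10349.06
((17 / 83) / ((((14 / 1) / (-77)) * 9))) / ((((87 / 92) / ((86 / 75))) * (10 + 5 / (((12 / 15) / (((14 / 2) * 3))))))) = -2959088 / 2753908875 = -0.00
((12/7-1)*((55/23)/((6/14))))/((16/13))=3575/1104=3.24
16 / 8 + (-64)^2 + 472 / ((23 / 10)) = 98974 / 23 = 4303.22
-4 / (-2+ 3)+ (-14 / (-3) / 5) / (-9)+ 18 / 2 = 4.90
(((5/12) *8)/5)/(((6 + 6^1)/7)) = 7/18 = 0.39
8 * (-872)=-6976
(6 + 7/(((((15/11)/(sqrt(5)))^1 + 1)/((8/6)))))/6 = 1189/342 - 77* sqrt(5)/114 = 1.97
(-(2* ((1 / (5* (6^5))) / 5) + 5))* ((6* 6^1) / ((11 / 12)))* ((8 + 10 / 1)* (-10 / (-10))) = -972002 / 275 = -3534.55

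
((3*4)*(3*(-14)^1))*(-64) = 32256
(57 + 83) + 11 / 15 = 2111 / 15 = 140.73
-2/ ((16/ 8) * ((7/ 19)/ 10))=-190/ 7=-27.14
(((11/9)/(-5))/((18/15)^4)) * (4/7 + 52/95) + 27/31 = 1480951/2003778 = 0.74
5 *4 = 20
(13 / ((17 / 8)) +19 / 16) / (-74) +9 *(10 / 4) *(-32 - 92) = -56159107 / 20128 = -2790.10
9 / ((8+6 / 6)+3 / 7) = 21 / 22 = 0.95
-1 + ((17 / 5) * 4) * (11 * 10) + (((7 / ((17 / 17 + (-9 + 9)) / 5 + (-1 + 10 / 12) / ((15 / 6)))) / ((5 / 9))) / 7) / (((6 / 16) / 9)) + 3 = 1822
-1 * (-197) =197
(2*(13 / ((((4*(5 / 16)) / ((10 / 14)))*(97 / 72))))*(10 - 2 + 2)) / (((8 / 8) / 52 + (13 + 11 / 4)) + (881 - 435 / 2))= 648960 / 3997273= 0.16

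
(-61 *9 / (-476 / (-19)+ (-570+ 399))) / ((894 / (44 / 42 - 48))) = -571387 / 2892239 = -0.20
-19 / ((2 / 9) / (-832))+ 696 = 71832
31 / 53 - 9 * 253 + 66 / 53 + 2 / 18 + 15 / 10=-2168975 / 954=-2273.56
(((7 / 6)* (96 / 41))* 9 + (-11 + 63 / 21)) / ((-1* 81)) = -680 / 3321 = -0.20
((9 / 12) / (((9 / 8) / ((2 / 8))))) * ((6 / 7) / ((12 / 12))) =1 / 7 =0.14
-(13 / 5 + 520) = -2613 / 5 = -522.60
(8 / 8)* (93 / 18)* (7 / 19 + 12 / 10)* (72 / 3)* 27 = 498852 / 95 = 5251.07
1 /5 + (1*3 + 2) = 26 /5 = 5.20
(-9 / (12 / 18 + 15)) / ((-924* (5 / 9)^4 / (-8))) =-118098 / 2261875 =-0.05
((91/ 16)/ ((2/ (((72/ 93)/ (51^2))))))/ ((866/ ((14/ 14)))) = 91/ 93101928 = 0.00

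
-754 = -754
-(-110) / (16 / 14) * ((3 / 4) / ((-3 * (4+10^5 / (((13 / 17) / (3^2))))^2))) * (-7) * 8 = 455455 / 468183182405408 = 0.00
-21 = -21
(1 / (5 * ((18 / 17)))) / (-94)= -17 / 8460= -0.00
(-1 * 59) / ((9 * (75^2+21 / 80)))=-4720 / 4050189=-0.00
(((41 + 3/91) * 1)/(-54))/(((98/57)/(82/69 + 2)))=-1.41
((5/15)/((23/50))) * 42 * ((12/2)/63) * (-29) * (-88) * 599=305729600/69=4430863.77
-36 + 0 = -36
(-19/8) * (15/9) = -95/24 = -3.96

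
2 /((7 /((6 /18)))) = 0.10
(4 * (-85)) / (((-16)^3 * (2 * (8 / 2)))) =85 / 8192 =0.01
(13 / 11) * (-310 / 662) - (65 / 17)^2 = -15965560 / 1052249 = -15.17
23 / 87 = 0.26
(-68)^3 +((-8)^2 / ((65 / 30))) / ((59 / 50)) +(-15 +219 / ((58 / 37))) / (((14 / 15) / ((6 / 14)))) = -1370447771501 / 4359628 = -314349.70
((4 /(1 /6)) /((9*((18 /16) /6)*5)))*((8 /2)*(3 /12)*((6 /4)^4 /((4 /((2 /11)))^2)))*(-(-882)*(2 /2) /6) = 2646 /605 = 4.37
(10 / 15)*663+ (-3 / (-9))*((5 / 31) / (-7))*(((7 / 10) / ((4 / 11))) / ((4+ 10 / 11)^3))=51781706831 / 117153216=442.00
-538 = -538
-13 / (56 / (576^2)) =-77019.43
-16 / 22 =-0.73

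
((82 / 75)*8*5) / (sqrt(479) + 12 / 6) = -1312 / 7125 + 656*sqrt(479) / 7125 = 1.83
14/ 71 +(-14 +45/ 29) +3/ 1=-19048/ 2059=-9.25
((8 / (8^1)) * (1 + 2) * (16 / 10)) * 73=350.40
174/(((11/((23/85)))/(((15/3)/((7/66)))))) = 24012/119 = 201.78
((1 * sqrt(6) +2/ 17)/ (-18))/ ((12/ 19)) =-19 * sqrt(6)/ 216 - 19/ 1836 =-0.23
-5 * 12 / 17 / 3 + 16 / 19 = -108 / 323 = -0.33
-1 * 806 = -806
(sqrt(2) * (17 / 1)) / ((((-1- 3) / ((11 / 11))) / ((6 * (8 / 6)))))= -34 * sqrt(2)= -48.08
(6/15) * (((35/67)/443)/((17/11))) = 154/504577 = 0.00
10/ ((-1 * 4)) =-5/ 2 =-2.50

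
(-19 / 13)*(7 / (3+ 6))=-133 / 117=-1.14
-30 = -30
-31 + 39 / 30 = -297 / 10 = -29.70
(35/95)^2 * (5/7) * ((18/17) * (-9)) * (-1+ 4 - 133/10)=58401/6137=9.52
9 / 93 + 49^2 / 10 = 74461 / 310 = 240.20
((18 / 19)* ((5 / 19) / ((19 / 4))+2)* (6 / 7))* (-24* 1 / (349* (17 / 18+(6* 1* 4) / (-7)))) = 34618752 / 749256583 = 0.05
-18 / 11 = -1.64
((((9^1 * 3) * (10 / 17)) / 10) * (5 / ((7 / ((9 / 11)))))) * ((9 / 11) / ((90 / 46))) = 5589 / 14399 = 0.39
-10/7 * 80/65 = -160/91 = -1.76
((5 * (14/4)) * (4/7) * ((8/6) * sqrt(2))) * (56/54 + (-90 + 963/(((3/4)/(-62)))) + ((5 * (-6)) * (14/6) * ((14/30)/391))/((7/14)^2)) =-33654574640 * sqrt(2)/31671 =-1502786.65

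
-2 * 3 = -6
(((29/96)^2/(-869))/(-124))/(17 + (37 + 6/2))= 841/56605519872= 0.00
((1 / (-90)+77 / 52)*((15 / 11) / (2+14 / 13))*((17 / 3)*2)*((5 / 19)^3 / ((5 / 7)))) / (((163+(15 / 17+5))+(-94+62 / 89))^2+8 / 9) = 246532055455 / 7478420641493296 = 0.00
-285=-285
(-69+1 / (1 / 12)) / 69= -19 / 23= -0.83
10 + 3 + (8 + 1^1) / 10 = 139 / 10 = 13.90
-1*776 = -776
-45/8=-5.62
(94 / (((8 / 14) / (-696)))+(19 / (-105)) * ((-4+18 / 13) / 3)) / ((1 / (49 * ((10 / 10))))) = -3281908658 / 585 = -5610100.27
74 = 74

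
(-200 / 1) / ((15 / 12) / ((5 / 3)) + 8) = -160 / 7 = -22.86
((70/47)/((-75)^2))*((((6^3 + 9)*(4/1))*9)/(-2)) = -252/235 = -1.07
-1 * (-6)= 6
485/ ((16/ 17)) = 8245/ 16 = 515.31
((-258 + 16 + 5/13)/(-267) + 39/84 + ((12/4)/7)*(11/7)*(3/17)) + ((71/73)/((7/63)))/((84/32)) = 4.82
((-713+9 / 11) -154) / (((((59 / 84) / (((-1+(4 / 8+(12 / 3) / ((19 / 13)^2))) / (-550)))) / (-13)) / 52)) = -134042152608 / 64429475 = -2080.45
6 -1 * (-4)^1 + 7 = 17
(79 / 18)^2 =6241 / 324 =19.26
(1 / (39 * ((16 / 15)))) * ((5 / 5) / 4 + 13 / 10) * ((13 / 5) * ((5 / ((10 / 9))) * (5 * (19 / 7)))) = 5301 / 896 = 5.92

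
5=5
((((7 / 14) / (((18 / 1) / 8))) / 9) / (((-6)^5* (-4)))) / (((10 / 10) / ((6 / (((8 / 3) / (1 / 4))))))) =1 / 2239488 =0.00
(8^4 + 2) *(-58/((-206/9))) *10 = 103842.52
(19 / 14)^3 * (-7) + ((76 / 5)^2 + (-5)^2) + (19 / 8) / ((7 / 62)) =2543867 / 9800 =259.58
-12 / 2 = -6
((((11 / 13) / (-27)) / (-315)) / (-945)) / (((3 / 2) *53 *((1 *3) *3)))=-22 / 149516496675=-0.00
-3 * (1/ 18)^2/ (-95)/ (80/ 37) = 37/ 820800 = 0.00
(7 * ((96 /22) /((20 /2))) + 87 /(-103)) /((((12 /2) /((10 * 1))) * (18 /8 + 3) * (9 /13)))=72332 /71379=1.01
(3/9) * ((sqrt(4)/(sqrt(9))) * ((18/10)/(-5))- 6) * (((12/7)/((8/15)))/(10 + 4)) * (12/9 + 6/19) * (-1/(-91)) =-282/32585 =-0.01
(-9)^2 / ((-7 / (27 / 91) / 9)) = -19683 / 637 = -30.90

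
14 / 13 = 1.08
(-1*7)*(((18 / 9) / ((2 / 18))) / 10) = -63 / 5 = -12.60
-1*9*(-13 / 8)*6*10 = 1755 / 2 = 877.50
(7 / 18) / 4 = 7 / 72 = 0.10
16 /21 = 0.76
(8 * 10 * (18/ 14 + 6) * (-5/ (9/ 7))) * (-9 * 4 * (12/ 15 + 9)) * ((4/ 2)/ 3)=533120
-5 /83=-0.06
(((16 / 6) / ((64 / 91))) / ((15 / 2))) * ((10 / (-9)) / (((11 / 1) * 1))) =-91 / 1782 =-0.05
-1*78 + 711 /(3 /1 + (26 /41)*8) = 3333 /331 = 10.07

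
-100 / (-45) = 20 / 9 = 2.22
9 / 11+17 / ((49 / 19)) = 3994 / 539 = 7.41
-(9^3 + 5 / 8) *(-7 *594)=12135123 / 4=3033780.75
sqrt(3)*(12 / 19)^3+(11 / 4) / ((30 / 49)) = 1728*sqrt(3) / 6859+539 / 120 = 4.93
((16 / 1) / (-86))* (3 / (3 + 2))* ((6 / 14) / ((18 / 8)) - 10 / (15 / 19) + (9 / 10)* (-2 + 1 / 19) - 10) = 386692 / 142975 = 2.70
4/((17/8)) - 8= -104/17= -6.12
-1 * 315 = -315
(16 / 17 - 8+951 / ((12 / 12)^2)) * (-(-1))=16047 / 17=943.94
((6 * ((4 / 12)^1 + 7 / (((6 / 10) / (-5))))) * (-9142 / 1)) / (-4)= -795354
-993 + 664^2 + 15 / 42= 6158647 / 14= 439903.36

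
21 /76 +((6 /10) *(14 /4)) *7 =14.98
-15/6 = -5/2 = -2.50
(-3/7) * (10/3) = -10/7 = -1.43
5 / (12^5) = 5 / 248832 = 0.00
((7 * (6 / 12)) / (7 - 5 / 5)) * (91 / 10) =637 / 120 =5.31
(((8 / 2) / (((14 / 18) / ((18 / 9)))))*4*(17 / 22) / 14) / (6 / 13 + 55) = 15912 / 388619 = 0.04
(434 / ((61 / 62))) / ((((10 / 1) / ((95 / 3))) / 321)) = 448393.15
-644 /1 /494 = -322 /247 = -1.30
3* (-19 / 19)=-3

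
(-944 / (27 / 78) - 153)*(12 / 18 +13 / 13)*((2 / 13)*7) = -1814470 / 351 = -5169.43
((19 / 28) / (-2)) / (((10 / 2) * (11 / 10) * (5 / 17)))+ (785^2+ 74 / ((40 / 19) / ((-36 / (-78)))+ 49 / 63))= 78767624251 / 127820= 616238.65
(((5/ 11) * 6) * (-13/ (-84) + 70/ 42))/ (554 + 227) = 765/ 120274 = 0.01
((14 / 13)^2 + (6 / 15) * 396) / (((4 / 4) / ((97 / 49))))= 13078316 / 41405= 315.86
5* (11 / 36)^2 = 605 / 1296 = 0.47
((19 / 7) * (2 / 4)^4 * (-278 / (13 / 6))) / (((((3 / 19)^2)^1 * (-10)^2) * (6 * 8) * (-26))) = 953401 / 136281600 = 0.01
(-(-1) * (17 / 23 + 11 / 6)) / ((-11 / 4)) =-710 / 759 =-0.94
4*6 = 24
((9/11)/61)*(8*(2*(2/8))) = 36/671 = 0.05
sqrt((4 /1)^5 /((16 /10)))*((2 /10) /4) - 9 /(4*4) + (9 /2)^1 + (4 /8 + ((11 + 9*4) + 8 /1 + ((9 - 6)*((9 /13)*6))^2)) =2*sqrt(10) /5 + 580623 /2704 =215.99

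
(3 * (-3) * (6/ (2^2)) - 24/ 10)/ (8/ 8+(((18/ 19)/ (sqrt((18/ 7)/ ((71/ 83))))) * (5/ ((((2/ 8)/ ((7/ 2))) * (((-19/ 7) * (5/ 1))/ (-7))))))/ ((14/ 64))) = 1719846237/ 879685845730 - 270004896 * sqrt(82502)/ 439842922865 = -0.17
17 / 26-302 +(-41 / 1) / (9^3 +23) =-2946493 / 9776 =-301.40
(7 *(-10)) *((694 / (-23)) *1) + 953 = 70499 / 23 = 3065.17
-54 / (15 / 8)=-144 / 5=-28.80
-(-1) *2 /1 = 2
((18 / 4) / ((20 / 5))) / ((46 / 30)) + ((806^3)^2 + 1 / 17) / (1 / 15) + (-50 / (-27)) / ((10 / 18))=38591308919778422193005 / 9384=4112458324784571844.95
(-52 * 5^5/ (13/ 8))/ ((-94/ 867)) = 43350000/ 47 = 922340.43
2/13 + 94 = 1224/13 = 94.15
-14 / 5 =-2.80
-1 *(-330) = 330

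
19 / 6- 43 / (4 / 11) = -1381 / 12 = -115.08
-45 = -45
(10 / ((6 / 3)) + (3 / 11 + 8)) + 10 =256 / 11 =23.27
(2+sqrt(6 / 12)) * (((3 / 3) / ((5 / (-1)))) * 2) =-4 / 5 - sqrt(2) / 5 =-1.08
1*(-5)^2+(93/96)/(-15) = 11969/480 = 24.94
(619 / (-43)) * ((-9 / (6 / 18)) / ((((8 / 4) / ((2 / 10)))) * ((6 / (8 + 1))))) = 50139 / 860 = 58.30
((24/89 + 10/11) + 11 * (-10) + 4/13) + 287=2271597/12727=178.49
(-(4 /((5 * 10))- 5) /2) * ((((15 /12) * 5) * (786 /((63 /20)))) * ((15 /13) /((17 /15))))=6042375 /1547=3905.87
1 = 1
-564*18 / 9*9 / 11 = -10152 / 11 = -922.91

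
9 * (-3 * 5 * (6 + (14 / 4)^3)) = -52785 / 8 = -6598.12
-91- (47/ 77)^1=-7054/ 77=-91.61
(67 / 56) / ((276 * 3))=67 / 46368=0.00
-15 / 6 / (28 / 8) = -0.71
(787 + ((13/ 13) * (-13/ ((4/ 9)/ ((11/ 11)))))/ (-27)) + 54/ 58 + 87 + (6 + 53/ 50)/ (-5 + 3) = 3795307/ 4350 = 872.48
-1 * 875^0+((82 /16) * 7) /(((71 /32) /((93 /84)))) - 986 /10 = -29003 /355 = -81.70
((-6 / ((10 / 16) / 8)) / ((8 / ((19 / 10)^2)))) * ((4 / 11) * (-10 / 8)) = 4332 / 275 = 15.75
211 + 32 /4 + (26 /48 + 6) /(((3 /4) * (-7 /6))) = 4442 /21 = 211.52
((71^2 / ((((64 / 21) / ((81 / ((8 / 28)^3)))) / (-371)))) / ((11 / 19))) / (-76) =48435791.75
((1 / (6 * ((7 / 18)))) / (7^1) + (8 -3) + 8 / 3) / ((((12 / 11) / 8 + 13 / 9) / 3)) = 14.67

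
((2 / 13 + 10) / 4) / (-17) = -33 / 221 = -0.15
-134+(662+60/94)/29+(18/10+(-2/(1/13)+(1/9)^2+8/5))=-73825414/552015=-133.74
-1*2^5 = -32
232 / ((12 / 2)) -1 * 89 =-151 / 3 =-50.33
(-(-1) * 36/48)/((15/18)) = 9/10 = 0.90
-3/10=-0.30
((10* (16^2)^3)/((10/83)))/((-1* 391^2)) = -1392508928/152881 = -9108.45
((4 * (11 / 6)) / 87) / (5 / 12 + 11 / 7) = 616 / 14529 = 0.04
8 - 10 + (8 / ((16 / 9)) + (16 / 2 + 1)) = 11.50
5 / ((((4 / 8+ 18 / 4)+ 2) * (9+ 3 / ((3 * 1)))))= 1 / 14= 0.07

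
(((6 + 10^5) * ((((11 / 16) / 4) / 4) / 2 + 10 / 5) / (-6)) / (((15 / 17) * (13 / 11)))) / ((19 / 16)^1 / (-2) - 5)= 215062903 / 37232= 5776.29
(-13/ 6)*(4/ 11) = -26/ 33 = -0.79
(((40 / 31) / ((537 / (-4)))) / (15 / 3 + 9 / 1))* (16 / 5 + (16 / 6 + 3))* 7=-2128 / 49941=-0.04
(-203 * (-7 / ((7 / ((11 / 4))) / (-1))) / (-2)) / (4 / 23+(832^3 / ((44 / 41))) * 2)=564949 / 2172409348448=0.00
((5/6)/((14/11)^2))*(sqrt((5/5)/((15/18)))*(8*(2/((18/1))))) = 121*sqrt(30)/1323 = 0.50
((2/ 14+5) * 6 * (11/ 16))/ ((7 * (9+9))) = 33/ 196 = 0.17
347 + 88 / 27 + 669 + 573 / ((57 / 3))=538351 / 513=1049.42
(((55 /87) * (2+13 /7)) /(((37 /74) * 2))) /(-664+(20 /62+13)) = -15345 /4094713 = -0.00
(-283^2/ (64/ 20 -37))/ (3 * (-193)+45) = -400445/ 90246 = -4.44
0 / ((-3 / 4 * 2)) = 0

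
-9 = -9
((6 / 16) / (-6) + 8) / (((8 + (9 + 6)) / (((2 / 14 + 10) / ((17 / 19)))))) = 171323 / 43792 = 3.91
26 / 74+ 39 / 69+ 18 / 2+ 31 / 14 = 144527 / 11914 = 12.13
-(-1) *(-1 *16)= -16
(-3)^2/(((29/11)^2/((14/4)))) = 7623/1682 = 4.53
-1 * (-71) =71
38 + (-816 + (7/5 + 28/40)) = -7759/10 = -775.90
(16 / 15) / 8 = 2 / 15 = 0.13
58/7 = 8.29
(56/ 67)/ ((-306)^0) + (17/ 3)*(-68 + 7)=-69311/ 201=-344.83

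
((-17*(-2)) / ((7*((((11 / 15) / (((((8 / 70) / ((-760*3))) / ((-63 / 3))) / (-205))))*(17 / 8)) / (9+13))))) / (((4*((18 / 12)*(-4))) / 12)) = 0.00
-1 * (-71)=71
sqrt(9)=3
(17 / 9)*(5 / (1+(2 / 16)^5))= 2785280 / 294921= 9.44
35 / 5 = 7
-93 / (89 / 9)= -837 / 89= -9.40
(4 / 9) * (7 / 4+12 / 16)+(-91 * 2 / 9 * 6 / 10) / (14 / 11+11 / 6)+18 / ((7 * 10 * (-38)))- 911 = -2242333031 / 2453850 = -913.80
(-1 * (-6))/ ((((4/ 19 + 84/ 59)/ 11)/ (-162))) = -2996433/ 458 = -6542.43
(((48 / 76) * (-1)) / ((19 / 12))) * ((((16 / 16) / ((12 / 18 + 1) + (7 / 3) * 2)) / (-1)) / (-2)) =-216 / 6859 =-0.03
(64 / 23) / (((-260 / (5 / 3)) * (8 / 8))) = -16 / 897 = -0.02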